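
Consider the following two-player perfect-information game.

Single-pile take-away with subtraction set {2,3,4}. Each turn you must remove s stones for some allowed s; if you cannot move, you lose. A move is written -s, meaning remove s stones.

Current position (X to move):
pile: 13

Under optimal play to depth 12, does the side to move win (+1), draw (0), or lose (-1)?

value(13, X) = -1

[13] X move#1: -2:-1/11*, -3:-1/10, -4:-1/9
[11] O move#2: -2:-1/9, -3:-1/8, -4:+1/7*
[7] X move#3: -2:-1/5*, -3:-1/4, -4:-1/3
[5] O move#4: -2:-1/3, -3:-1/2, -4:+1/1*
[1] end (terminal -1, X#5); searched 13 to 12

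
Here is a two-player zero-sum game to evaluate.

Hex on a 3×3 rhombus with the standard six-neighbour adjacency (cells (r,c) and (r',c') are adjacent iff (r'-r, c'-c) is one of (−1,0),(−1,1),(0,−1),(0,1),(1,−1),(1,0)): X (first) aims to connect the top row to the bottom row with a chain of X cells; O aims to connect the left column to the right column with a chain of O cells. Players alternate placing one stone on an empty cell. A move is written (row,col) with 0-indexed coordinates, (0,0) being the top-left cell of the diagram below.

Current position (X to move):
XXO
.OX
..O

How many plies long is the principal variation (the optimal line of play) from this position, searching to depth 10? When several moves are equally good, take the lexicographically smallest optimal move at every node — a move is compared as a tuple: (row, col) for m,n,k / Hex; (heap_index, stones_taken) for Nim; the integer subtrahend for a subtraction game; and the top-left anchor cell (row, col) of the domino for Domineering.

PV length from [XXO/.OX/..O]: 2 plies

ply 1, X at XXO/.OX/..O | (1,0)=-1→XXO/XOX/..O*; (2,0)=-1→XXO/.OX/X.O; (2,1)=-1→XXO/.OX/.XO
ply 2, O at XXO/XOX/..O | (2,0)=+1→XXO/XOX/O.O*; (2,1)=-1→XXO/XOX/.OO
ply 3: XXO/XOX/O.O is terminal -1 (X); from XXO/.OX/..O depth 10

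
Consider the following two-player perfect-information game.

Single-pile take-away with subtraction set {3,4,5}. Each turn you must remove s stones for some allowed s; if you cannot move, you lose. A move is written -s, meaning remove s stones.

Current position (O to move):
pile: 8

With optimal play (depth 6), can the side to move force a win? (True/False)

[8] O move#1: -3:-1/5*, -4:-1/4, -5:-1/3
[5] X move#2: -3:+1/2*, -4:+1/1, -5:+1/0
[2] end (terminal -1, O#3); searched 8 to 6

O winning at [8]: False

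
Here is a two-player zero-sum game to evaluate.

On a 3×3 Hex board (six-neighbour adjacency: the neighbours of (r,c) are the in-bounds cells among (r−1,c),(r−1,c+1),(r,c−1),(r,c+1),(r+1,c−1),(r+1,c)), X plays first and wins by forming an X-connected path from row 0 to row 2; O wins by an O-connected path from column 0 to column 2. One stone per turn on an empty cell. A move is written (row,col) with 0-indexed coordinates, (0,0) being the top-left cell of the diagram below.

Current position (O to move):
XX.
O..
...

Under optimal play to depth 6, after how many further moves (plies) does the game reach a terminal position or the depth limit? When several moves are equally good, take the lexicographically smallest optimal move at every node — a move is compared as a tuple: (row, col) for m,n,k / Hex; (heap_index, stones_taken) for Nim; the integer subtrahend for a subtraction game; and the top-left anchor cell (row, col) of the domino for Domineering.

PV length from [XX./O../...]: 3 plies

ply 1, O at XX./O../... | (0,2)=-1→XXO/O../...; (1,1)=+1→XX./OO./...*; (1,2)=-1→XX./O.O/...; (2,0)=-1→XX./O../O..; (2,1)=+1→XX./O../.O.; (2,2)=-1→XX./O../..O
ply 2, X at XX./OO./... | (0,2)=-1→XXX/OO./...*; (1,2)=-1→XX./OOX/...; (2,0)=-1→XX./OO./X..; (2,1)=-1→XX./OO./.X.; (2,2)=-1→XX./OO./..X
ply 3, O at XXX/OO./... | (1,2)=+1→XXX/OOO/...*; (2,0)=-1→XXX/OO./O..; (2,1)=+1→XXX/OO./.O.; (2,2)=+1→XXX/OO./..O
ply 4: XXX/OOO/... is terminal -1 (X); from XX./O../... depth 6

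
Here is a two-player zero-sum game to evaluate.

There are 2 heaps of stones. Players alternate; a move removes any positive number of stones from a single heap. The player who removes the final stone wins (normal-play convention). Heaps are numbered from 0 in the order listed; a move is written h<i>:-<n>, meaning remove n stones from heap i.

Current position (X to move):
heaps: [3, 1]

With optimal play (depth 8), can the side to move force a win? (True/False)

X winning at [(3,1)]: True

p1 X@[(3,1)]: h0:-1[(2,1)]-1 h0:-2[(1,1)]+1* h0:-3[(0,1)]-1 h1:-1[(3,0)]-1
p2 O@[(1,1)]: h0:-1[(0,1)]-1* h1:-1[(1,0)]-1
p3 X@[(0,1)]: h1:-1[(0,0)]+1*
p4 O@[(0,0)] terminal -1; root [(3,1)] d8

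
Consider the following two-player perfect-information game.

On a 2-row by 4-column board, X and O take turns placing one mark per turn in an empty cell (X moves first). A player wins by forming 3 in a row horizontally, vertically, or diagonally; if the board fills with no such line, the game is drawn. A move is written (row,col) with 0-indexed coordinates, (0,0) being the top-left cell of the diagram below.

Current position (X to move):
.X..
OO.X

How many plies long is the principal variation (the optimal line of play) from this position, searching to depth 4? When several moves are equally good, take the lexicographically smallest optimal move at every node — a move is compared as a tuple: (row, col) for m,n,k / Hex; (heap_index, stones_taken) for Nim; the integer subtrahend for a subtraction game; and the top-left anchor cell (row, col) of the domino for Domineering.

PV length from [.X../OO.X]: 4 plies

p1 X@[.X../OO.X]: (0,0)[XX../OO.X]-1 (0,2)[.XX./OO.X]-1 (0,3)[.X.X/OO.X]-1 (1,2)[.X../OOXX]+0*
p2 O@[.X../OOXX]: (0,0)[OX../OOXX]+0* (0,2)[.XO./OOXX]+0 (0,3)[.X.O/OOXX]+0
p3 X@[OX../OOXX]: (0,2)[OXX./OOXX]+0* (0,3)[OX.X/OOXX]+0
p4 O@[OXX./OOXX]: (0,3)[OXXO/OOXX]+0*
p5 X@[OXXO/OOXX] terminal +0; root [.X../OO.X] d4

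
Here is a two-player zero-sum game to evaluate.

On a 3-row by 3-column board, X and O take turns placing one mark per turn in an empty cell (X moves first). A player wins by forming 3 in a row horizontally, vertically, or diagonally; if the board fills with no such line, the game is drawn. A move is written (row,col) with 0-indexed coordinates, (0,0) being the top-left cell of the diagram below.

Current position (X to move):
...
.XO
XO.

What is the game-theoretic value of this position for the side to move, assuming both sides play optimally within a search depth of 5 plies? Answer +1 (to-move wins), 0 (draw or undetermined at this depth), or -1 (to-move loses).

ply 1, X at .../.XO/XO. | (0,0)=+1→X../.XO/XO.*; (0,1)=+0→.X./.XO/XO.; (0,2)=+1→..X/.XO/XO.; (1,0)=+1→.../XXO/XO.; (2,2)=+1→.../.XO/XOX
ply 2, O at X../.XO/XO. | (0,1)=-1→XO./.XO/XO.*; (0,2)=-1→X.O/.XO/XO.; (1,0)=-1→X../OXO/XO.; (2,2)=-1→X../.XO/XOO
ply 3, X at XO./.XO/XO. | (0,2)=+1→XOX/.XO/XO.*; (1,0)=+1→XO./XXO/XO.; (2,2)=+1→XO./.XO/XOX
ply 4: XOX/.XO/XO. is terminal -1 (O); from .../.XO/XO. depth 5

value(.../.XO/XO., X) = +1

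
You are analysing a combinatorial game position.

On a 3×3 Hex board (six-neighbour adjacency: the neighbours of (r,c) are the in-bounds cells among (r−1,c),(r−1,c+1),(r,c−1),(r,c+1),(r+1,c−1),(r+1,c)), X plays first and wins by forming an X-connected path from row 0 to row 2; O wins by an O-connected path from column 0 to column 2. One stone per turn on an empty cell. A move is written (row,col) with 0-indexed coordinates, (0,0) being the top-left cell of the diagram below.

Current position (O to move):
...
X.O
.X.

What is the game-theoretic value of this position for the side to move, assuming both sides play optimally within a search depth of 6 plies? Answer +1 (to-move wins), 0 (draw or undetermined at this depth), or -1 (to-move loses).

value(.../X.O/.X., O) = -1

p1 O@[.../X.O/.X.]: (0,0)[O../X.O/.X.]-1* (0,1)[.O./X.O/.X.]-1 (0,2)[..O/X.O/.X.]-1 (1,1)[.../XOO/.X.]-1 (2,0)[.../X.O/OX.]-1 (2,2)[.../X.O/.XO]-1
p2 X@[O../X.O/.X.]: (0,1)[OX./X.O/.X.]+1* (0,2)[O.X/X.O/.X.]-1 (1,1)[O../XXO/.X.]+1 (2,0)[O../X.O/XX.]-1 (2,2)[O../X.O/.XX]-1
p3 O@[OX./X.O/.X.]: (0,2)[OXO/X.O/.X.]-1* (1,1)[OX./XOO/.X.]-1 (2,0)[OX./X.O/OX.]-1 (2,2)[OX./X.O/.XO]-1
p4 X@[OXO/X.O/.X.]: (1,1)[OXO/XXO/.X.]+1* (2,0)[OXO/X.O/XX.]+1 (2,2)[OXO/X.O/.XX]+1
p5 O@[OXO/XXO/.X.] terminal -1; root [.../X.O/.X.] d6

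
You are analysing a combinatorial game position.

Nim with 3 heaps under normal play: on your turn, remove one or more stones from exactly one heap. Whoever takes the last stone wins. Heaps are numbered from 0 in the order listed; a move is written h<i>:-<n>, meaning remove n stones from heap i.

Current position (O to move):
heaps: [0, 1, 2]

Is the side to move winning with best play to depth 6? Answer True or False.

O winning at [(0,1,2)]: True

p1 O@[(0,1,2)]: h1:-1[(0,0,2)]-1 h2:-1[(0,1,1)]+1* h2:-2[(0,1,0)]-1
p2 X@[(0,1,1)]: h1:-1[(0,0,1)]-1* h2:-1[(0,1,0)]-1
p3 O@[(0,0,1)]: h2:-1[(0,0,0)]+1*
p4 X@[(0,0,0)] terminal -1; root [(0,1,2)] d6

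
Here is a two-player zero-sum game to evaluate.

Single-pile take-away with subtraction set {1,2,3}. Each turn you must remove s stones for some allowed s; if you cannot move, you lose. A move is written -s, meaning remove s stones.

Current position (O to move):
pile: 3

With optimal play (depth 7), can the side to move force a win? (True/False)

ply 1, O at 3 | -1=-1→2; -2=-1→1; -3=+1→0*
ply 2: 0 is terminal -1 (X); from 3 depth 7

O winning at [3]: True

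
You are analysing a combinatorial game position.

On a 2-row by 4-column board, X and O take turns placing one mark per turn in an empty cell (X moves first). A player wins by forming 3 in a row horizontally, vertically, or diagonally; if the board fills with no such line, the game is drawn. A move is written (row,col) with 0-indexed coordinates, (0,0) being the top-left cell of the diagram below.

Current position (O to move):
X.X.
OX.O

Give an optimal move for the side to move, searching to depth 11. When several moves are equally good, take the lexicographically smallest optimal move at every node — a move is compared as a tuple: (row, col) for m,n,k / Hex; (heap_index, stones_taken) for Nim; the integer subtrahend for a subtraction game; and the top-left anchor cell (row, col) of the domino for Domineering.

ply 1, O at X.X./OX.O | (0,1)=+0→XOX./OX.O*; (0,3)=-1→X.XO/OX.O; (1,2)=-1→X.X./OXOO
ply 2, X at XOX./OX.O | (0,3)=+0→XOXX/OX.O*; (1,2)=+0→XOX./OXXO
ply 3, O at XOXX/OX.O | (1,2)=+0→XOXX/OXOO*
ply 4: XOXX/OXOO is terminal +0 (X); from X.X./OX.O depth 11

O's best at [X.X./OX.O]: (0,1)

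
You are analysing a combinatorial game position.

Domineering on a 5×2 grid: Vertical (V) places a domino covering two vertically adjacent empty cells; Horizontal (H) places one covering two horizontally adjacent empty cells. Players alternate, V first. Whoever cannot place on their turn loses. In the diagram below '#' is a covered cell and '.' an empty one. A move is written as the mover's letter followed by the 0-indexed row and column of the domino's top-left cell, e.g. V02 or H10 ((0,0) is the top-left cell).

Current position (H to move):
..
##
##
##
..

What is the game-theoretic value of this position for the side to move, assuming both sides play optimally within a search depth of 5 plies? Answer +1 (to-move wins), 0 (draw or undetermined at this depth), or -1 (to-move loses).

[../##/##/##/..] H move#1: H00:+1/##/##/##/##/..*, H40:+1/../##/##/##/##
[##/##/##/##/..] end (terminal -1, V#2); searched ../##/##/##/.. to 5

value(../##/##/##/.., H) = +1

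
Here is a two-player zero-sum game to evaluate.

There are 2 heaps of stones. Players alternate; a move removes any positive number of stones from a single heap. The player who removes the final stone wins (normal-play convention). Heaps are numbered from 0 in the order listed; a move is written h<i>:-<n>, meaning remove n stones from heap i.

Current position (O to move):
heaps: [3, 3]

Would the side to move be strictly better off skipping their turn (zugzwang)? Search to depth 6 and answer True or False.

ply 1, O at (3,3) | h0:-1=-1→(2,3)*; h0:-2=-1→(1,3); h0:-3=-1→(0,3); h1:-1=-1→(3,2); h1:-2=-1→(3,1); h1:-3=-1→(3,0)
ply 2, X at (2,3) | h0:-1=-1→(1,3); h0:-2=-1→(0,3); h1:-1=+1→(2,2)*; h1:-2=-1→(2,1); h1:-3=-1→(2,0)
ply 3, O at (2,2) | h0:-1=-1→(1,2)*; h0:-2=-1→(0,2); h1:-1=-1→(2,1); h1:-2=-1→(2,0)
ply 4, X at (1,2) | h0:-1=-1→(0,2); h1:-1=+1→(1,1)*; h1:-2=-1→(1,0)
ply 5, O at (1,1) | h0:-1=-1→(0,1)*; h1:-1=-1→(1,0)
ply 6, X at (0,1) | h1:-1=+1→(0,0)*
ply 7: (0,0) is terminal -1 (O); from (3,3) depth 6
suppose O passes — search the same position with X to move:
pass> ply 1, X at (3,3) | h0:-1=-1→(2,3)*; h0:-2=-1→(1,3); h0:-3=-1→(0,3); h1:-1=-1→(3,2); h1:-2=-1→(3,1); h1:-3=-1→(3,0)
pass> ply 2, O at (2,3) | h0:-1=-1→(1,3); h0:-2=-1→(0,3); h1:-1=+1→(2,2)*; h1:-2=-1→(2,1); h1:-3=-1→(2,0)
pass> ply 3, X at (2,2) | h0:-1=-1→(1,2)*; h0:-2=-1→(0,2); h1:-1=-1→(2,1); h1:-2=-1→(2,0)
pass> ply 4, O at (1,2) | h0:-1=-1→(0,2); h1:-1=+1→(1,1)*; h1:-2=-1→(1,0)
pass> ply 5, X at (1,1) | h0:-1=-1→(0,1)*; h1:-1=-1→(1,0)
pass> ply 6, O at (0,1) | h1:-1=+1→(0,0)*
pass> ply 7: (0,0) is terminal -1 (X); from (3,3) depth 6
for O: play -1, pass +1

zugzwang((3,3), O) = True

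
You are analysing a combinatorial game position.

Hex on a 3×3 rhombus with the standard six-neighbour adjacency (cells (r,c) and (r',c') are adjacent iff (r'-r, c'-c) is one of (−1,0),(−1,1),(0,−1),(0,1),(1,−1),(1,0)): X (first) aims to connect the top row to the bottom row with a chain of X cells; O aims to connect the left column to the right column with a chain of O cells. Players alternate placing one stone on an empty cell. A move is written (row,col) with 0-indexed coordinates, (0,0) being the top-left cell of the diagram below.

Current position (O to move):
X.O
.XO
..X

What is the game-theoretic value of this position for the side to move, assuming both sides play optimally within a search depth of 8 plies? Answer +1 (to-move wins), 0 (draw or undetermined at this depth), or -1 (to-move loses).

ply 1, O at X.O/.XO/..X | (0,1)=-1→XOO/.XO/..X*; (1,0)=-1→X.O/OXO/..X; (2,0)=-1→X.O/.XO/O.X; (2,1)=-1→X.O/.XO/.OX
ply 2, X at XOO/.XO/..X | (1,0)=+1→XOO/XXO/..X*; (2,0)=-1→XOO/.XO/X.X; (2,1)=-1→XOO/.XO/.XX
ply 3, O at XOO/XXO/..X | (2,0)=-1→XOO/XXO/O.X*; (2,1)=-1→XOO/XXO/.OX
ply 4, X at XOO/XXO/O.X | (2,1)=+1→XOO/XXO/OXX*
ply 5: XOO/XXO/OXX is terminal -1 (O); from X.O/.XO/..X depth 8

value(X.O/.XO/..X, O) = -1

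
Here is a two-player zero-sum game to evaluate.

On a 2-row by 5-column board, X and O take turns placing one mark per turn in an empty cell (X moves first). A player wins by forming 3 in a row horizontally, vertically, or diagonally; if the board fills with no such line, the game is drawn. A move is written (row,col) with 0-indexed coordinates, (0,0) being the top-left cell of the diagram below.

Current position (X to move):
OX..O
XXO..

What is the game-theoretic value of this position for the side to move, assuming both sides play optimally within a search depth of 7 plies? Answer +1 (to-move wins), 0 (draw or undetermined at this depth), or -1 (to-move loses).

[OX..O/XXO..] X move#1: (0,2):+0/OXX.O/XXO..*, (0,3):+0/OX.XO/XXO.., (1,3):+0/OX..O/XXOX., (1,4):+0/OX..O/XXO.X
[OXX.O/XXO..] O move#2: (0,3):+0/OXXOO/XXO..*, (1,3):-1/OXX.O/XXOO., (1,4):-1/OXX.O/XXO.O
[OXXOO/XXO..] X move#3: (1,3):+0/OXXOO/XXOX.*, (1,4):+0/OXXOO/XXO.X
[OXXOO/XXOX.] O move#4: (1,4):+0/OXXOO/XXOXO*
[OXXOO/XXOXO] end (terminal +0, X#5); searched OX..O/XXO.. to 7

value(OX..O/XXO.., X) = 0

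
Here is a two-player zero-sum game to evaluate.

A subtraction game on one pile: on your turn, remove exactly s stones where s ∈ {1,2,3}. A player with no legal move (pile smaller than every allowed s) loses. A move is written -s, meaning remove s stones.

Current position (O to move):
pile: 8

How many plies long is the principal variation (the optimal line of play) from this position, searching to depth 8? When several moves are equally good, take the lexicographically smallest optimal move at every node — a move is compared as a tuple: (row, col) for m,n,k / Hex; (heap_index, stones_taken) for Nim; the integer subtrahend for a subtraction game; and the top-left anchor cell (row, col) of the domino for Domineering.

[8] O move#1: -1:-1/7*, -2:-1/6, -3:-1/5
[7] X move#2: -1:-1/6, -2:-1/5, -3:+1/4*
[4] O move#3: -1:-1/3*, -2:-1/2, -3:-1/1
[3] X move#4: -1:-1/2, -2:-1/1, -3:+1/0*
[0] end (terminal -1, O#5); searched 8 to 8

PV length from [8]: 4 plies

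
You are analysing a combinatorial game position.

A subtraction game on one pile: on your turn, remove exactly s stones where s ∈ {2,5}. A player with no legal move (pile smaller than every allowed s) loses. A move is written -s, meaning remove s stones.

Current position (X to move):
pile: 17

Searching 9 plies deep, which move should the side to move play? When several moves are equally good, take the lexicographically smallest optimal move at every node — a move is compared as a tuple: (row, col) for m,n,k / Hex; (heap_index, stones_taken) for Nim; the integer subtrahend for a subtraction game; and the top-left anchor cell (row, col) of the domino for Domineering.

X's best at [17]: -2

p1 X@[17]: -2[15]+1* -5[12]-1
p2 O@[15]: -2[13]-1* -5[10]-1
p3 X@[13]: -2[11]+1* -5[8]+1
p4 O@[11]: -2[9]-1* -5[6]-1
p5 X@[9]: -2[7]+1* -5[4]+1
p6 O@[7]: -2[5]-1* -5[2]-1
p7 X@[5]: -2[3]-1 -5[0]+1*
p8 O@[0] terminal -1; root [17] d9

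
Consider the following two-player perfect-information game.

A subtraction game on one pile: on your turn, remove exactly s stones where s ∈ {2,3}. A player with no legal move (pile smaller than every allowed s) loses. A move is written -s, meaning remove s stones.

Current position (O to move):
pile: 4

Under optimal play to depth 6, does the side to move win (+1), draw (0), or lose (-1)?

[4] O move#1: -2:-1/2, -3:+1/1*
[1] end (terminal -1, X#2); searched 4 to 6

value(4, O) = +1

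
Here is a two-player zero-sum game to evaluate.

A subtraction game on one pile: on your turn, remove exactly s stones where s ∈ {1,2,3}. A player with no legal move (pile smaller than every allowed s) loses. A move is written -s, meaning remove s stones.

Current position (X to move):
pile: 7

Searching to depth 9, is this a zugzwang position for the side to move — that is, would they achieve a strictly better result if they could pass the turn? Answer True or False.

zugzwang(7, X) = False

ply 1, X at 7 | -1=-1→6; -2=-1→5; -3=+1→4*
ply 2, O at 4 | -1=-1→3*; -2=-1→2; -3=-1→1
ply 3, X at 3 | -1=-1→2; -2=-1→1; -3=+1→0*
ply 4: 0 is terminal -1 (O); from 7 depth 9
suppose X passes — search the same position with O to move:
pass> ply 1, O at 7 | -1=-1→6; -2=-1→5; -3=+1→4*
pass> ply 2, X at 4 | -1=-1→3*; -2=-1→2; -3=-1→1
pass> ply 3, O at 3 | -1=-1→2; -2=-1→1; -3=+1→0*
pass> ply 4: 0 is terminal -1 (X); from 7 depth 9
for X: play +1, pass -1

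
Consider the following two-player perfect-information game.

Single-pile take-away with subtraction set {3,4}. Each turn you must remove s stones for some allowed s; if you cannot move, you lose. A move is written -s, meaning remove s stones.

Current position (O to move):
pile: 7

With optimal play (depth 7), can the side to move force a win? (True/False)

[7] O move#1: -3:-1/4*, -4:-1/3
[4] X move#2: -3:+1/1*, -4:+1/0
[1] end (terminal -1, O#3); searched 7 to 7

O winning at [7]: False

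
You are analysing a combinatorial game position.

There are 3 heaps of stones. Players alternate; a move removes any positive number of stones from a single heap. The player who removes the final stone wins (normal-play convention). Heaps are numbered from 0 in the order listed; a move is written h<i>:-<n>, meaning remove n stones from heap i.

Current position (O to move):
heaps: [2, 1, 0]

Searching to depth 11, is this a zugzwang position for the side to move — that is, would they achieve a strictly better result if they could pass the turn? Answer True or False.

[(2,1,0)] O move#1: h0:-1:+1/(1,1,0)*, h0:-2:-1/(0,1,0), h1:-1:-1/(2,0,0)
[(1,1,0)] X move#2: h0:-1:-1/(0,1,0)*, h1:-1:-1/(1,0,0)
[(0,1,0)] O move#3: h1:-1:+1/(0,0,0)*
[(0,0,0)] end (terminal -1, X#4); searched (2,1,0) to 11
pass branch (X moves first from the same position):
  | [(2,1,0)] X move#1: h0:-1:+1/(1,1,0)*, h0:-2:-1/(0,1,0), h1:-1:-1/(2,0,0)
  | [(1,1,0)] O move#2: h0:-1:-1/(0,1,0)*, h1:-1:-1/(1,0,0)
  | [(0,1,0)] X move#3: h1:-1:+1/(0,0,0)*
  | [(0,0,0)] end (terminal -1, O#4); searched (2,1,0) to 11
O moving scores +1; O passing scores -1

zugzwang((2,1,0), O) = False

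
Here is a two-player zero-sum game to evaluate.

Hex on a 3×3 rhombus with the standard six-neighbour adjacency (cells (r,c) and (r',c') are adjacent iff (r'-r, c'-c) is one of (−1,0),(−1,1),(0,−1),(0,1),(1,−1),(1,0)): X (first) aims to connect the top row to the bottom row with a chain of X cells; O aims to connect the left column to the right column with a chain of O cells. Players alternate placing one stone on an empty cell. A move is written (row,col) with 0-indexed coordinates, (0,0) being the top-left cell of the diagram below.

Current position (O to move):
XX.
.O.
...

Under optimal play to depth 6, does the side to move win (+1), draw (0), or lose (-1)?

value(XX./.O./..., O) = +1

[XX./.O./...] O move#1: (0,2):+1/XXO/.O./...*, (1,0):+1/XX./OO./..., (1,2):+1/XX./.OO/..., (2,0):+1/XX./.O./O.., (2,1):+1/XX./.O./.O., (2,2):+1/XX./.O./..O
[XXO/.O./...] X move#2: (1,0):-1/XXO/XO./...*, (1,2):-1/XXO/.OX/..., (2,0):-1/XXO/.O./X.., (2,1):-1/XXO/.O./.X., (2,2):-1/XXO/.O./..X
[XXO/XO./...] O move#3: (1,2):-1/XXO/XOO/..., (2,0):+1/XXO/XO./O..*, (2,1):-1/XXO/XO./.O., (2,2):-1/XXO/XO./..O
[XXO/XO./O..] end (terminal -1, X#4); searched XX./.O./... to 6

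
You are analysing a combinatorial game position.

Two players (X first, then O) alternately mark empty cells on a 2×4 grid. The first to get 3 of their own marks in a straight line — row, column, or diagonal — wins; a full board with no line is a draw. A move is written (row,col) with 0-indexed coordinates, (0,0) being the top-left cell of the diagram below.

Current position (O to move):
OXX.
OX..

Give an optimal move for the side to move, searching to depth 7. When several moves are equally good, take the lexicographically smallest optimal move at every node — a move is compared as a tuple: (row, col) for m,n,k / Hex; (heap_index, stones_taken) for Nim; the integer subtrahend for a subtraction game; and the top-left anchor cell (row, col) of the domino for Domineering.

O's best at [OXX./OX..]: (0,3)

[OXX./OX..] O move#1: (0,3):+0/OXXO/OX..*, (1,2):-1/OXX./OXO., (1,3):-1/OXX./OX.O
[OXXO/OX..] X move#2: (1,2):+0/OXXO/OXX.*, (1,3):+0/OXXO/OX.X
[OXXO/OXX.] O move#3: (1,3):+0/OXXO/OXXO*
[OXXO/OXXO] end (terminal +0, X#4); searched OXX./OX.. to 7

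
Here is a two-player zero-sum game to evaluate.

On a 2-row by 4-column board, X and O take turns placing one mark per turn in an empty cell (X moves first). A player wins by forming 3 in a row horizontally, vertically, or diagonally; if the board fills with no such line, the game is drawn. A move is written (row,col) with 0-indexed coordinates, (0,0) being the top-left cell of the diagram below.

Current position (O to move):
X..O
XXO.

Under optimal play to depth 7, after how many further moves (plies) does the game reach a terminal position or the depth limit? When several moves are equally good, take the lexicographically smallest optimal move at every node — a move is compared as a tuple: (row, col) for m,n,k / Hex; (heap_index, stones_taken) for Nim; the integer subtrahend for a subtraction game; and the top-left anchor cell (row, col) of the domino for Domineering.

PV length from [X..O/XXO.]: 3 plies

p1 O@[X..O/XXO.]: (0,1)[XO.O/XXO.]+0* (0,2)[X.OO/XXO.]+0 (1,3)[X..O/XXOO]+0
p2 X@[XO.O/XXO.]: (0,2)[XOXO/XXO.]+0* (1,3)[XO.O/XXOX]-1
p3 O@[XOXO/XXO.]: (1,3)[XOXO/XXOO]+0*
p4 X@[XOXO/XXOO] terminal +0; root [X..O/XXO.] d7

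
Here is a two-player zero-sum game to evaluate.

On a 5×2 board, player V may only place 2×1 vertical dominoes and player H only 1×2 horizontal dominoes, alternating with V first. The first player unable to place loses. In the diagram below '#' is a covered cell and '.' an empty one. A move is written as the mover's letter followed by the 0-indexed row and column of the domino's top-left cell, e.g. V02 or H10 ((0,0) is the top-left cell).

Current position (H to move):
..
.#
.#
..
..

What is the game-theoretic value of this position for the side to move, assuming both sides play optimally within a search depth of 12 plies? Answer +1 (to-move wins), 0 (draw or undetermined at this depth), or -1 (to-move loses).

value(../.#/.#/../.., H) = +1

[../.#/.#/../..] H move#1: H00:-1/##/.#/.#/../.., H30:+1/../.#/.#/##/..*, H40:+1/../.#/.#/../##
[../.#/.#/##/..] V move#2: V00:-1/#./##/.#/##/..*, V10:-1/../##/##/##/..
[#./##/.#/##/..] H move#3: H40:+1/#./##/.#/##/##*
[#./##/.#/##/##] end (terminal -1, V#4); searched ../.#/.#/../.. to 12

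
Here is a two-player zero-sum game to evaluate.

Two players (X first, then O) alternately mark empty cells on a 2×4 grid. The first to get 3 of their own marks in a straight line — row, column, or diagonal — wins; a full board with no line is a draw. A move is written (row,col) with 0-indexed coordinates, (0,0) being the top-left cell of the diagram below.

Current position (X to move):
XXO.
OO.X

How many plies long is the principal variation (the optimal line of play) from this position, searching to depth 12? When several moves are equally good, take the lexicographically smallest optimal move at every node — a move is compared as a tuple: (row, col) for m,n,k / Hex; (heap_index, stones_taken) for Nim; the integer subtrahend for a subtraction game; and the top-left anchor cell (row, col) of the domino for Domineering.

p1 X@[XXO./OO.X]: (0,3)[XXOX/OO.X]-1 (1,2)[XXO./OOXX]+0*
p2 O@[XXO./OOXX]: (0,3)[XXOO/OOXX]+0*
p3 X@[XXOO/OOXX] terminal +0; root [XXO./OO.X] d12

PV length from [XXO./OO.X]: 2 plies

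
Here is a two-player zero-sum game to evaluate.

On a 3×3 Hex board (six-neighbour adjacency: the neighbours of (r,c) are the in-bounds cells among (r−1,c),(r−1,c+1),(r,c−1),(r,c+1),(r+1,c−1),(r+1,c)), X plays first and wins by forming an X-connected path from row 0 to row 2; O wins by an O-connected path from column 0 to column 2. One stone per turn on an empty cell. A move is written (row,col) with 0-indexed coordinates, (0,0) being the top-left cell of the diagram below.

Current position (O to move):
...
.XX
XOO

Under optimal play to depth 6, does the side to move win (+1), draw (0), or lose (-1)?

value(.../.XX/XOO, O) = -1

p1 O@[.../.XX/XOO]: (0,0)[O../.XX/XOO]-1* (0,1)[.O./.XX/XOO]-1 (0,2)[..O/.XX/XOO]-1 (1,0)[.../OXX/XOO]-1
p2 X@[O../.XX/XOO]: (0,1)[OX./.XX/XOO]+1* (0,2)[O.X/.XX/XOO]+1 (1,0)[O../XXX/XOO]+1
p3 O@[OX./.XX/XOO] terminal -1; root [.../.XX/XOO] d6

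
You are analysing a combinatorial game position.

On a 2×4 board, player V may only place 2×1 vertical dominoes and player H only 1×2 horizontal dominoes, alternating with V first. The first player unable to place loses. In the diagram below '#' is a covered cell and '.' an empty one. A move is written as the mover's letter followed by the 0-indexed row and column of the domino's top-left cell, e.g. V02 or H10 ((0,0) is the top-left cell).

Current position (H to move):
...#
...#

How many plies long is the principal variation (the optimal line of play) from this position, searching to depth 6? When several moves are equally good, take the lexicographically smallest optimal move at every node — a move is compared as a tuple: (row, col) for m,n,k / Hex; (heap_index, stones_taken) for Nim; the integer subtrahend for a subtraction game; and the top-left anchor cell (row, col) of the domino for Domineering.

[...#/...#] H move#1: H00:+1/##.#/...#*, H01:+1/.###/...#, H10:+1/...#/##.#, H11:+1/...#/.###
[##.#/...#] V move#2: V02:-1/####/..##*
[####/..##] H move#3: H10:+1/####/####*
[####/####] end (terminal -1, V#4); searched ...#/...# to 6

PV length from [...#/...#]: 3 plies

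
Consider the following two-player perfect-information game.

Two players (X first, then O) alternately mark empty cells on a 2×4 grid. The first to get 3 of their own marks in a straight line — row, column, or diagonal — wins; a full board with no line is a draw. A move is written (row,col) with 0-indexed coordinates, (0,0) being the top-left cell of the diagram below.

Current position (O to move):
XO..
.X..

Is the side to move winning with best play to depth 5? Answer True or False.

O winning at [XO../.X..]: False

ply 1, O at XO../.X.. | (0,2)=+0→XOO./.X..*; (0,3)=+0→XO.O/.X..; (1,0)=+0→XO../OX..; (1,2)=+0→XO../.XO.; (1,3)=+0→XO../.X.O
ply 2, X at XOO./.X.. | (0,3)=+0→XOOX/.X..*; (1,0)=-1→XOO./XX..; (1,2)=-1→XOO./.XX.; (1,3)=-1→XOO./.X.X
ply 3, O at XOOX/.X.. | (1,0)=+0→XOOX/OX..*; (1,2)=+0→XOOX/.XO.; (1,3)=+0→XOOX/.X.O
ply 4, X at XOOX/OX.. | (1,2)=+0→XOOX/OXX.*; (1,3)=+0→XOOX/OX.X
ply 5, O at XOOX/OXX. | (1,3)=+0→XOOX/OXXO*
ply 6: XOOX/OXXO is terminal +0 (X); from XO../.X.. depth 5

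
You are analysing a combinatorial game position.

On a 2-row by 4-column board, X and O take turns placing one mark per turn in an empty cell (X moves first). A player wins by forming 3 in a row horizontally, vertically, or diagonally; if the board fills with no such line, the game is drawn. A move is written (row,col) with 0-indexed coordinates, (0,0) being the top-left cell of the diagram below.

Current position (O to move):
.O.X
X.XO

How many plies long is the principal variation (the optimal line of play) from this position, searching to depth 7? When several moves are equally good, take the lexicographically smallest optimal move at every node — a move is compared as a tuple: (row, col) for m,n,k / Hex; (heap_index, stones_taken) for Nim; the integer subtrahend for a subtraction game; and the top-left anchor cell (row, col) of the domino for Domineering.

PV length from [.O.X/X.XO]: 3 plies

[.O.X/X.XO] O move#1: (0,0):-1/OO.X/X.XO, (0,2):-1/.OOX/X.XO, (1,1):+0/.O.X/XOXO*
[.O.X/XOXO] X move#2: (0,0):+0/XO.X/XOXO*, (0,2):+0/.OXX/XOXO
[XO.X/XOXO] O move#3: (0,2):+0/XOOX/XOXO*
[XOOX/XOXO] end (terminal +0, X#4); searched .O.X/X.XO to 7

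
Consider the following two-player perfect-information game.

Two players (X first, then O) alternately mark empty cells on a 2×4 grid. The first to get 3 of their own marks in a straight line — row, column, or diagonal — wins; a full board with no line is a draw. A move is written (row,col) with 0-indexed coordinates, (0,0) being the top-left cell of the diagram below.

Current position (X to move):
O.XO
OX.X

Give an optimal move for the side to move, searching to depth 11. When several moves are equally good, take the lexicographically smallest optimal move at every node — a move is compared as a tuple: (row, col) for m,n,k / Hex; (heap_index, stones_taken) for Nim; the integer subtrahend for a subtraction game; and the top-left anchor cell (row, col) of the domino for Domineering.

X's best at [O.XO/OX.X]: (1,2)

p1 X@[O.XO/OX.X]: (0,1)[OXXO/OX.X]+0 (1,2)[O.XO/OXXX]+1*
p2 O@[O.XO/OXXX] terminal -1; root [O.XO/OX.X] d11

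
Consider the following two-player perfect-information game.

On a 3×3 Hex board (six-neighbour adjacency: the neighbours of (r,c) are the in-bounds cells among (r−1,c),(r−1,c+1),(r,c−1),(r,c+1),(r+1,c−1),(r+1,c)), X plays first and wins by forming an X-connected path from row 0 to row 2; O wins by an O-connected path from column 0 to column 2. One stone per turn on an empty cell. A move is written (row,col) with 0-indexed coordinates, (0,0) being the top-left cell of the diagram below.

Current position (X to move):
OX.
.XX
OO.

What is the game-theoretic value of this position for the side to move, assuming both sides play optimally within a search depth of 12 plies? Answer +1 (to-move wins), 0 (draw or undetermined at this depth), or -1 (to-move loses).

p1 X@[OX./.XX/OO.]: (0,2)[OXX/.XX/OO.]-1 (1,0)[OX./XXX/OO.]-1 (2,2)[OX./.XX/OOX]+1*
p2 O@[OX./.XX/OOX] terminal -1; root [OX./.XX/OO.] d12

value(OX./.XX/OO., X) = +1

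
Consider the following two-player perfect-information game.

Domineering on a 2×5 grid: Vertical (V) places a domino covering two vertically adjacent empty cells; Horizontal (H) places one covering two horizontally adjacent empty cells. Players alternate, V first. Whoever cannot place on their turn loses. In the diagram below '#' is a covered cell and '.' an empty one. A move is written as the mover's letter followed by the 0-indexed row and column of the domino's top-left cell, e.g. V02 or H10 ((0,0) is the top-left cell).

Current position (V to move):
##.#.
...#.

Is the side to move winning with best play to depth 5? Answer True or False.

p1 V@[##.#./...#.]: V02[####./..##.]+1* V04[##.##/...##]-1
p2 H@[####./..##.]: H10[####./####.]-1*
p3 V@[####./####.]: V04[#####/#####]+1*
p4 H@[#####/#####] terminal -1; root [##.#./...#.] d5

V winning at [##.#./...#.]: True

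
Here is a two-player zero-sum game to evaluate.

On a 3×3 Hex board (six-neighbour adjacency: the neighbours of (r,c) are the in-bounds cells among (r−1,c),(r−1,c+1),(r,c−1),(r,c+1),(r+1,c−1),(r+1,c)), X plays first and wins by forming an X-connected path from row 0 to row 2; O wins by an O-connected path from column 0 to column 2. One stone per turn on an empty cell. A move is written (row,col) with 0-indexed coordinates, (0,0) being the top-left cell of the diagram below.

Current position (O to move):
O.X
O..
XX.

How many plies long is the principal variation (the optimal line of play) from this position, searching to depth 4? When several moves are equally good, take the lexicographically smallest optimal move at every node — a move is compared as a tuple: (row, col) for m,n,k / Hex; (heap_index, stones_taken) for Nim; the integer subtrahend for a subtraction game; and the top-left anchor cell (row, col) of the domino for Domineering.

p1 O@[O.X/O../XX.]: (0,1)[OOX/O../XX.]-1* (1,1)[O.X/OO./XX.]-1 (1,2)[O.X/O.O/XX.]-1 (2,2)[O.X/O../XXO]-1
p2 X@[OOX/O../XX.]: (1,1)[OOX/OX./XX.]+1* (1,2)[OOX/O.X/XX.]+1 (2,2)[OOX/O../XXX]+1
p3 O@[OOX/OX./XX.] terminal -1; root [O.X/O../XX.] d4

PV length from [O.X/O../XX.]: 2 plies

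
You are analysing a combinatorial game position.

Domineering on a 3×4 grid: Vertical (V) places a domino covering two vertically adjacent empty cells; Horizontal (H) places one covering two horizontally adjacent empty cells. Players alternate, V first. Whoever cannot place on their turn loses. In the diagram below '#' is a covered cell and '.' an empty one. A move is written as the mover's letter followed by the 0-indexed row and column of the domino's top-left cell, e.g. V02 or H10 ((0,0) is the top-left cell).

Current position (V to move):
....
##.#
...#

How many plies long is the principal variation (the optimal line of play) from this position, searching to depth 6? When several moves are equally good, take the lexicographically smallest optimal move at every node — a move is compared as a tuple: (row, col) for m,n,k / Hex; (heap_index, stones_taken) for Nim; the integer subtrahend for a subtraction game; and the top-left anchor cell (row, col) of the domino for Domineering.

PV length from [..../##.#/...#]: 2 plies

p1 V@[..../##.#/...#]: V02[..#./####/...#]-1* V12[..../####/..##]-1
p2 H@[..#./####/...#]: H00[###./####/...#]+1* H20[..#./####/##.#]+1 H21[..#./####/.###]+1
p3 V@[###./####/...#] terminal -1; root [..../##.#/...#] d6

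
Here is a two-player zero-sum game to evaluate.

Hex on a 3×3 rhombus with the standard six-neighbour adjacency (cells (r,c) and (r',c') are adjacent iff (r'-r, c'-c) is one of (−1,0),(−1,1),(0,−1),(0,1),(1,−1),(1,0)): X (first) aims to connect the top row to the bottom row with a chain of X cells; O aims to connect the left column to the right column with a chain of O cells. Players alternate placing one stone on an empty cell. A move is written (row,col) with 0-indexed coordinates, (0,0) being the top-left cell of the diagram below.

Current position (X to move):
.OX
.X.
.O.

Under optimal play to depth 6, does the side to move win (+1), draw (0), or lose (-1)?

value(.OX/.X./.O., X) = +1

p1 X@[.OX/.X./.O.]: (0,0)[XOX/.X./.O.]-1 (1,0)[.OX/XX./.O.]-1 (1,2)[.OX/.XX/.O.]+1* (2,0)[.OX/.X./XO.]+1 (2,2)[.OX/.X./.OX]+1
p2 O@[.OX/.XX/.O.]: (0,0)[OOX/.XX/.O.]-1* (1,0)[.OX/OXX/.O.]-1 (2,0)[.OX/.XX/OO.]-1 (2,2)[.OX/.XX/.OO]-1
p3 X@[OOX/.XX/.O.]: (1,0)[OOX/XXX/.O.]+1* (2,0)[OOX/.XX/XO.]+1 (2,2)[OOX/.XX/.OX]+1
p4 O@[OOX/XXX/.O.]: (2,0)[OOX/XXX/OO.]-1* (2,2)[OOX/XXX/.OO]-1
p5 X@[OOX/XXX/OO.]: (2,2)[OOX/XXX/OOX]+1*
p6 O@[OOX/XXX/OOX] terminal -1; root [.OX/.X./.O.] d6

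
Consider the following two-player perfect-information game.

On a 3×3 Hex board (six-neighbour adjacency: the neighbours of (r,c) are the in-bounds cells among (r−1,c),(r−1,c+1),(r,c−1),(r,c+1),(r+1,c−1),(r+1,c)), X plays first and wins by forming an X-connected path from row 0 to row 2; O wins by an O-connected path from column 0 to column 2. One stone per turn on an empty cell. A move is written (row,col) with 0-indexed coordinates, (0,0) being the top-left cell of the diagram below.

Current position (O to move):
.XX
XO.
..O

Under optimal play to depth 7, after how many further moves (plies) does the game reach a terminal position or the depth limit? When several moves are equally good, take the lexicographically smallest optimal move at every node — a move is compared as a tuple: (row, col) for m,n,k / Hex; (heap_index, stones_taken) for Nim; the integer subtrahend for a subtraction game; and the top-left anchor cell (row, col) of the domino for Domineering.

p1 O@[.XX/XO./..O]: (0,0)[OXX/XO./..O]-1 (1,2)[.XX/XOO/..O]-1 (2,0)[.XX/XO./O.O]+1* (2,1)[.XX/XO./.OO]-1
p2 X@[.XX/XO./O.O]: (0,0)[XXX/XO./O.O]-1* (1,2)[.XX/XOX/O.O]-1 (2,1)[.XX/XO./OXO]-1
p3 O@[XXX/XO./O.O]: (1,2)[XXX/XOO/O.O]+1* (2,1)[XXX/XO./OOO]+1
p4 X@[XXX/XOO/O.O] terminal -1; root [.XX/XO./..O] d7

PV length from [.XX/XO./..O]: 3 plies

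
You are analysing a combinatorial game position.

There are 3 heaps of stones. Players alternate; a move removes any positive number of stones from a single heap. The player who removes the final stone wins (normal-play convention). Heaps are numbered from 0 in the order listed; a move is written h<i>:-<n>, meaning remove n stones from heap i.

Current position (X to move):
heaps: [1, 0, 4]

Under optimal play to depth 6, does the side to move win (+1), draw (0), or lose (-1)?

value((1,0,4), X) = +1

ply 1, X at (1,0,4) | h0:-1=-1→(0,0,4); h2:-1=-1→(1,0,3); h2:-2=-1→(1,0,2); h2:-3=+1→(1,0,1)*; h2:-4=-1→(1,0,0)
ply 2, O at (1,0,1) | h0:-1=-1→(0,0,1)*; h2:-1=-1→(1,0,0)
ply 3, X at (0,0,1) | h2:-1=+1→(0,0,0)*
ply 4: (0,0,0) is terminal -1 (O); from (1,0,4) depth 6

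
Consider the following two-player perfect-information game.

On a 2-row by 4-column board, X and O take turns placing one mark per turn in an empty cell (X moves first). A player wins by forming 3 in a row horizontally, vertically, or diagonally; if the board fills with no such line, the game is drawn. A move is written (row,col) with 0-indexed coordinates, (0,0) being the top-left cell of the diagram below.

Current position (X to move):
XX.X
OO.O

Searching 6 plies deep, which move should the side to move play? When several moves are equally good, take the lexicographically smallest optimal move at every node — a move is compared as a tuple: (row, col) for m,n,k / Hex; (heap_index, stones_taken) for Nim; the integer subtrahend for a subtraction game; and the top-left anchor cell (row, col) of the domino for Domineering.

X's best at [XX.X/OO.O]: (0,2)

ply 1, X at XX.X/OO.O | (0,2)=+1→XXXX/OO.O*; (1,2)=+0→XX.X/OOXO
ply 2: XXXX/OO.O is terminal -1 (O); from XX.X/OO.O depth 6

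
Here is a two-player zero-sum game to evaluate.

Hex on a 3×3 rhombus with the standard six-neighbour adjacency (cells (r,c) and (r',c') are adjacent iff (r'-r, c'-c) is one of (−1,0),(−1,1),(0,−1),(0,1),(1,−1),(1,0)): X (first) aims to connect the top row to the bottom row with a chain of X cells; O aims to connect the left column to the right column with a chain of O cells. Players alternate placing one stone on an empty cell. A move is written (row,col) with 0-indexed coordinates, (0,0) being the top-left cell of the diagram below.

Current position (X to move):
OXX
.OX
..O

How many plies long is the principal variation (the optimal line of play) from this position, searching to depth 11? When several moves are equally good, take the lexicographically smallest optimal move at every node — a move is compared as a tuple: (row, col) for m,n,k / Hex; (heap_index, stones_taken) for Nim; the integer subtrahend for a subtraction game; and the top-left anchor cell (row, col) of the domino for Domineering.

PV length from [OXX/.OX/..O]: 3 plies

p1 X@[OXX/.OX/..O]: (1,0)[OXX/XOX/..O]+1* (2,0)[OXX/.OX/X.O]+1 (2,1)[OXX/.OX/.XO]+1
p2 O@[OXX/XOX/..O]: (2,0)[OXX/XOX/O.O]-1* (2,1)[OXX/XOX/.OO]-1
p3 X@[OXX/XOX/O.O]: (2,1)[OXX/XOX/OXO]+1*
p4 O@[OXX/XOX/OXO] terminal -1; root [OXX/.OX/..O] d11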